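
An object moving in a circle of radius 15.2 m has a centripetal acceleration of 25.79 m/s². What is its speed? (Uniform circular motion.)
v = √(a_c × r) = √(25.79 × 15.2) = 19.8 m/s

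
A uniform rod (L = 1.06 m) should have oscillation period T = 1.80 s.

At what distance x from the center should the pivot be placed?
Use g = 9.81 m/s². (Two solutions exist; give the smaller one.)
T = 2π√((L²/12 + x²)/(gx)). Let c = T²g/(4π²) = 0.8051.
x² − cx + L²/12 = 0 → x = (c − √(c² − L²/3))/2 = 0.141 m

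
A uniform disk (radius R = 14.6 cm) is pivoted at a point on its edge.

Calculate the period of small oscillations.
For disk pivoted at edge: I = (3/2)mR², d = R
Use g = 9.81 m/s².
I/m = (3/2)R² = 0.03197 m²; d = R = 0.146 m
T = 2π√((3/2)R²/(gR)) = 2π√(3R/(2g)) = 0.9388 s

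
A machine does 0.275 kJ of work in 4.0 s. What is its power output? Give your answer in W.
P = W/t = 275 J / 4 s = 68.75 W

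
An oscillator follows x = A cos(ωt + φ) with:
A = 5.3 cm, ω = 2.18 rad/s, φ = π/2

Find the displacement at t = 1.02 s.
x = A cos(ωt + φ) = 5.3×cos(2.18×1.02 + π/2) = -4.21 cm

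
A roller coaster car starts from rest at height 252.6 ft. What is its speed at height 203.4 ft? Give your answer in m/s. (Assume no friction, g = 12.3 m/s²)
mgh₁ = ½mv₂² + mgh₂ → v₂ = √(2g(h₁−h₂)) = √(2×12.3×(76.99−62)) = 19.21 m/s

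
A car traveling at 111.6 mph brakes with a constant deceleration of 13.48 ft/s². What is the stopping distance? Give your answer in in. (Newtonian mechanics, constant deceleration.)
d = v₀² / (2a) (with unit conversion) = 11920.0 in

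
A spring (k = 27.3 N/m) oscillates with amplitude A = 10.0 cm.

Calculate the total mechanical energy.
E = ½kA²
E = ½kA² = ½×27.3×(0.1)² = 0.1365 J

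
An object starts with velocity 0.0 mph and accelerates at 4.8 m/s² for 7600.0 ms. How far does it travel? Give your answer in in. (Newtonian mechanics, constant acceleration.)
d = v₀t + ½at² (with unit conversion) = 5458.0 in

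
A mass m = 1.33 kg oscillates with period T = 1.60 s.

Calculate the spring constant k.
T = 2π√(m/k) → k = m(2π/T)² = 1.33×(2π/1.6)² = 20.51 N/m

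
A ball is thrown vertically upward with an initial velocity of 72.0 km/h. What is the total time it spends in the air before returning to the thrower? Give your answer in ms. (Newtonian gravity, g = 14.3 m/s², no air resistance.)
t_total = 2v₀/g (with unit conversion) = 2797.0 ms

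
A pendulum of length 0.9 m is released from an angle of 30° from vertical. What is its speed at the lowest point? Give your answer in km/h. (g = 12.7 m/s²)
h = L(1 − cosθ) = 0.9×(1 − cos30°) = 0.1206 m
v = √(2gh) = √(2×12.7×0.1206) = 1.75 m/s = 6.3 km/h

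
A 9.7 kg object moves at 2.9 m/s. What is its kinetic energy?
KE = ½mv² = ½×9.7×2.9² = 40.7885 J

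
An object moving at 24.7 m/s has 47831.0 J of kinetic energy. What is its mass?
KE = ½mv² → m = 2KE/v² = 2×47831.0/24.7² = 156.8 kg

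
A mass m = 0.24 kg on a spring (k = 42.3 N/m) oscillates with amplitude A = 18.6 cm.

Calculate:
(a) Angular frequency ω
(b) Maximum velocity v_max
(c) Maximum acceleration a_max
ω = √(k/m) = √(42.3/0.24) = 13.28 rad/s
v_max = ωA = 13.28×0.186 = 2.469 m/s
a_max = ω²A = 13.28²×0.186 = 32.78 m/s²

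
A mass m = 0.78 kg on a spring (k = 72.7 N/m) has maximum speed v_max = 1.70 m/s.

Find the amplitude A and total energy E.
½mv²_max = ½kA² → A = v_max√(m/k) = 1.7×√(0.78/72.7) = 0.1761 m = 17.61 cm
E = ½mv²_max = ½×0.78×1.7² = 1.127 J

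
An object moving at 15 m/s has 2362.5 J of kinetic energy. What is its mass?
KE = ½mv² → m = 2KE/v² = 2×2362.5/15² = 21.0 kg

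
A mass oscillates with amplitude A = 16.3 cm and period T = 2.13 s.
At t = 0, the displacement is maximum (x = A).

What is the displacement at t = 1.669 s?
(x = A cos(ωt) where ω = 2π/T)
ω = 2π/T = 2π/2.13 = 2.95 rad/s
x = A cos(ωt) = 16.3×cos(2.95×1.669) = 3.412 cm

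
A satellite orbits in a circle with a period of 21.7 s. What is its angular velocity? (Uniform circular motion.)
ω = 2π/T = 2π/21.7 = 0.2895 rad/s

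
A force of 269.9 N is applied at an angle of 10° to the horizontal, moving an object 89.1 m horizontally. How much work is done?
W = Fd cosθ = 269.9×89.1×cos(10°) = 23683.0 J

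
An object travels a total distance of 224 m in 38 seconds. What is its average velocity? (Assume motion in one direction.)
v_avg = Δd / Δt = 224 / 38 = 5.89 m/s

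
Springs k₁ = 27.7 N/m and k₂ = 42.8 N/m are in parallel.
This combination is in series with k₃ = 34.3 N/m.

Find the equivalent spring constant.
k₁₂ = k₁ + k₂ = 70.5 N/m (parallel)
1/k_eq = 1/k₁₂ + 1/k₃ → k_eq = 23.07 N/m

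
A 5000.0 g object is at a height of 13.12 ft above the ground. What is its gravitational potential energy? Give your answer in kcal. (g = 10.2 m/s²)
PE = mgh = 5 kg × 10.2 m/s² × 3.999 m = 203.9 J = 0.04874 kcal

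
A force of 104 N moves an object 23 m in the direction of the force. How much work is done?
W = Fd = 104×23 = 2392.0 J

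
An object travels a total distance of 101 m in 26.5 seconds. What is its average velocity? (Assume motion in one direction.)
v_avg = Δd / Δt = 101 / 26.5 = 3.81 m/s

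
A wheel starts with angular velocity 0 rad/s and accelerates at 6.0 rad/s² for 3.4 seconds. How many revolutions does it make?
θ = ω₀t + ½αt² = 0×3.4 + ½×6.0×3.4² = 34.68 rad
Revolutions = θ/(2π) = 34.68/(2π) = 5.52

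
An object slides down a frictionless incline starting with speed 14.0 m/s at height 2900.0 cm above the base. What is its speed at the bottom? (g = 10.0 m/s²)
½mv₀² + mgh = ½mv² → v = √(v₀² + 2gh) = √(14² + 2×10.0×29) = 27.86 m/s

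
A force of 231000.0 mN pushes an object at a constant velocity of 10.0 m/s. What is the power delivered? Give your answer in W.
P = Fv = 231 N × 10 m/s = 2310 W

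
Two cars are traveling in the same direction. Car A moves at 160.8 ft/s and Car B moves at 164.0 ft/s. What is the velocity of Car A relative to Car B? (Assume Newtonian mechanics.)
v_rel = v_A - v_B = 160.8 - 164.0 = -3.2 ft/s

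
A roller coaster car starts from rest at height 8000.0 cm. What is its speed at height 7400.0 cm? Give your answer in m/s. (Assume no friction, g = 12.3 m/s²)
mgh₁ = ½mv₂² + mgh₂ → v₂ = √(2g(h₁−h₂)) = √(2×12.3×(80−74)) = 12.15 m/s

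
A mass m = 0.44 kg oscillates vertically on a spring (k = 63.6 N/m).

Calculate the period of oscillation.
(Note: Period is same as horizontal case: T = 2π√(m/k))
T = 2π√(m/k) = 2π√(0.44/63.6) = 0.5226 s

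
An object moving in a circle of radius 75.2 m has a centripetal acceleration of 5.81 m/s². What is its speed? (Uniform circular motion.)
v = √(a_c × r) = √(5.81 × 75.2) = 20.9 m/s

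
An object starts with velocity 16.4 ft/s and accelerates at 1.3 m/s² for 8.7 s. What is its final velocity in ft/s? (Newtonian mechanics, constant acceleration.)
v = v₀ + at (with unit conversion) = 53.51 ft/s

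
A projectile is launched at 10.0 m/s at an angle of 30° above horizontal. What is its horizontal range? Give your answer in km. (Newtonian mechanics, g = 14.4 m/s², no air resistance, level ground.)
R = v₀² sin(2θ) / g (with unit conversion) = 0.006014 km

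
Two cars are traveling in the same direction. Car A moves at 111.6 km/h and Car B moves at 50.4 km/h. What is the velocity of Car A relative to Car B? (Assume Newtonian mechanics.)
v_rel = v_A - v_B = 111.6 - 50.4 = 61.2 km/h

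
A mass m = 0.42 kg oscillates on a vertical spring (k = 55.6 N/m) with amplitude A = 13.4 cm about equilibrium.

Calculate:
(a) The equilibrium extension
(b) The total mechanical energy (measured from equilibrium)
x_eq = mg/k = 0.42×9.81/55.6 = 0.0741 m = 7.41 cm
E = ½kA² = ½×55.6×(0.134)² = 0.4992 J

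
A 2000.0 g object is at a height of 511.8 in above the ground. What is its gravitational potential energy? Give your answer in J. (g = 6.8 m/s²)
PE = mgh = 2 kg × 6.8 m/s² × 13 m = 176.8 J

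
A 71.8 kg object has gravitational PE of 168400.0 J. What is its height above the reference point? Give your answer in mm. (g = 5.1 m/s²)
PE = mgh → h = PE/(mg) = 1.684e+05 J / (71.8 kg × 5.1 m/s²) = 459.9 m = 459900.0 mm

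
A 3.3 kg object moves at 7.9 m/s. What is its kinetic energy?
KE = ½mv² = ½×3.3×7.9² = 102.9765 J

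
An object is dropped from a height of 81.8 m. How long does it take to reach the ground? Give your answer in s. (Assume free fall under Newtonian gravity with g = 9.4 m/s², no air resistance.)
t = √(2h/g) = 4.172 s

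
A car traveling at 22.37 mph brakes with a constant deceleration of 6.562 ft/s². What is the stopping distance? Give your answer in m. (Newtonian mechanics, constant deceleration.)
d = v₀² / (2a) (with unit conversion) = 25.0 m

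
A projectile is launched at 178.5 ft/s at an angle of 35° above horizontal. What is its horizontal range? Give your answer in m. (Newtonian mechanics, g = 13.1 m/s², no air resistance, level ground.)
R = v₀² sin(2θ) / g (with unit conversion) = 212.3 m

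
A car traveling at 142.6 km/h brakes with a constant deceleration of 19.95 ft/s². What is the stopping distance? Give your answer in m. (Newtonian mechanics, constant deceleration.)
d = v₀² / (2a) (with unit conversion) = 129.0 m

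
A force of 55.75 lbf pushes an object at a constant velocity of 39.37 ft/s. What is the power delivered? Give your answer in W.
P = Fv = 248 N × 12 m/s = 2976 W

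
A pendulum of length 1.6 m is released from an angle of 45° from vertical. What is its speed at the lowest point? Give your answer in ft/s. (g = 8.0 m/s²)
h = L(1 − cosθ) = 1.6×(1 − cos45°) = 0.4686 m
v = √(2gh) = √(2×8.0×0.4686) = 2.738 m/s = 8.984 ft/s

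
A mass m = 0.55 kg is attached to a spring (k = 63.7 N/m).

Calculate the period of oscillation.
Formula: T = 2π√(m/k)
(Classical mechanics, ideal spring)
T = 2π√(m/k) = 2π√(0.55/63.7) = 0.5838 s; f = 1/T = 1.713 Hz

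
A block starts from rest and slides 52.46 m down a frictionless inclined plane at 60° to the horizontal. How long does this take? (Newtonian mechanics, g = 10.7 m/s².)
a = g sin(θ) = 10.7 × sin(60°) = 9.27 m/s²
t = √(2d/a) = √(2 × 52.46 / 9.27) = 3.36 s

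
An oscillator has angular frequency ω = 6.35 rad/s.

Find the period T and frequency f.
T = 2π/ω = 2π/6.35 = 0.9895 s; f = ω/2π = 1.011 Hz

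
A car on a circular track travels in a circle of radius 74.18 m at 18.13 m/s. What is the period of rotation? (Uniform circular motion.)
T = 2πr/v = 2π×74.18/18.13 = 25.71 s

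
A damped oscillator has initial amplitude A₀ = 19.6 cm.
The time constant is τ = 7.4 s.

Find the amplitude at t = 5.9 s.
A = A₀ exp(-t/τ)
A = A₀ exp(−t/τ) = 19.6×exp(−5.9/7.4) = 8.831 cm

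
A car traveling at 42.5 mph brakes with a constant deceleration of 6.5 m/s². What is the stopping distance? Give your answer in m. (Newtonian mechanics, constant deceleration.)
d = v₀² / (2a) (with unit conversion) = 27.77 m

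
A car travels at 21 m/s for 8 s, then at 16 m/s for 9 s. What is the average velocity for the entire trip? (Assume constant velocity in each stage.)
d₁ = v₁t₁ = 21 × 8 = 168 m
d₂ = v₂t₂ = 16 × 9 = 144 m
d_total = 312 m, t_total = 17 s
v_avg = d_total/t_total = 312/17 = 18.35 m/s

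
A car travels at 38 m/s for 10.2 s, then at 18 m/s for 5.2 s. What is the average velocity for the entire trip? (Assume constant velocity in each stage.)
d₁ = v₁t₁ = 38 × 10.2 = 387.6 m
d₂ = v₂t₂ = 18 × 5.2 = 93.6 m
d_total = 481.2 m, t_total = 15.4 s
v_avg = d_total/t_total = 481.2/15.4 = 31.25 m/s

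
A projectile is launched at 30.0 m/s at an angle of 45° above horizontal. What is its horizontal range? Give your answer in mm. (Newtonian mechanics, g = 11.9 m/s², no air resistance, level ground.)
R = v₀² sin(2θ) / g (with unit conversion) = 75630.0 mm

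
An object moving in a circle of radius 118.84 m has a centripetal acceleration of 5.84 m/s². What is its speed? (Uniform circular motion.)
v = √(a_c × r) = √(5.84 × 118.84) = 26.34 m/s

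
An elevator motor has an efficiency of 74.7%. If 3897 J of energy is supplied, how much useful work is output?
W_out = η × W_in = 0.747 × 3897 = 2911.1 J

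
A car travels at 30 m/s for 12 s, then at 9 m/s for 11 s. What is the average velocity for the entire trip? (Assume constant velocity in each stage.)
d₁ = v₁t₁ = 30 × 12 = 360 m
d₂ = v₂t₂ = 9 × 11 = 99 m
d_total = 459 m, t_total = 23 s
v_avg = d_total/t_total = 459/23 = 19.96 m/s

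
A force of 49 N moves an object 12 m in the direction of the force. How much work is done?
W = Fd = 49×12 = 588.0 J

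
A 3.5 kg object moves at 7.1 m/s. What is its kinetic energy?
KE = ½mv² = ½×3.5×7.1² = 88.2175 J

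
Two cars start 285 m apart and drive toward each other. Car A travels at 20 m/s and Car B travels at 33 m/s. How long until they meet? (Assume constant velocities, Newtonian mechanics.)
Combined speed: v_combined = 20 + 33 = 53 m/s
Time to meet: t = d/53 = 285/53 = 5.38 s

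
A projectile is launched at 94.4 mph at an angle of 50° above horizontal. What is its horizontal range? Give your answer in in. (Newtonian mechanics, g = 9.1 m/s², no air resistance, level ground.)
R = v₀² sin(2θ) / g (with unit conversion) = 7588.0 in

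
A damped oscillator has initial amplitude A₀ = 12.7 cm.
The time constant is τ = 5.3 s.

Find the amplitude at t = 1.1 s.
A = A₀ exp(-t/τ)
A = A₀ exp(−t/τ) = 12.7×exp(−1.1/5.3) = 10.32 cm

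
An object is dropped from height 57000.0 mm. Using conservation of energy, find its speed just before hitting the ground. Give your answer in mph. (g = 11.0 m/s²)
mgh = ½mv² → v = √(2gh) = √(2×11.0×57) = 35.41 m/s = 79.21 mph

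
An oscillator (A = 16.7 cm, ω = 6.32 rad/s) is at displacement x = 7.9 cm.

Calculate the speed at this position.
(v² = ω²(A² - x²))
v = ω√(A² − x²) = 6.32×√(0.167² − 0.079²) = 0.9299 m/s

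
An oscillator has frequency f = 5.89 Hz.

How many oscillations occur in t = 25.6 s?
n = f×t = 5.89×25.6 = 150.8 oscillations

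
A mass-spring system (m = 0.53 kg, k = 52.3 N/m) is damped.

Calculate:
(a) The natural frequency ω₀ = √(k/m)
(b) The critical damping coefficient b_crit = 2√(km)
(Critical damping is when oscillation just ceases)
ω₀ = √(k/m) = √(52.3/0.53) = 9.934 rad/s
b_crit = 2√(km) = 2√(52.3×0.53) = 10.53 kg/s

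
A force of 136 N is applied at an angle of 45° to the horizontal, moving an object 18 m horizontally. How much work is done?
W = Fd cosθ = 136×18×cos(45°) = 1731.0 J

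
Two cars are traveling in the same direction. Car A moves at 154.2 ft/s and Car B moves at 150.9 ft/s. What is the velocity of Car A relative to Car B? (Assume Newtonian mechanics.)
v_rel = v_A - v_B = 154.2 - 150.9 = 3.3 ft/s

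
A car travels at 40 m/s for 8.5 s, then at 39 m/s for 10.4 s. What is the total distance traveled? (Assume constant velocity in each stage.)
d₁ = v₁t₁ = 40 × 8.5 = 340 m
d₂ = v₂t₂ = 39 × 10.4 = 405.6 m
d_total = 340 + 405.6 = 745.6 m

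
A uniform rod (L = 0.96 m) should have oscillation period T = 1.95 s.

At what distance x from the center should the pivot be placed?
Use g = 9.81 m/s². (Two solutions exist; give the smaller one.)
T = 2π√((L²/12 + x²)/(gx)). Let c = T²g/(4π²) = 0.9449.
x² − cx + L²/12 = 0 → x = (c − √(c² − L²/3))/2 = 0.08982 m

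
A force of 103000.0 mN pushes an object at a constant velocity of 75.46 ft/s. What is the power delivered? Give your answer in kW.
P = Fv = 103 N × 23 m/s = 2369 W = 2.369 kW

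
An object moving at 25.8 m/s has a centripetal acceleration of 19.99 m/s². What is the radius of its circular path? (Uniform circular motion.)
r = v²/a_c = 25.8²/19.99 = 33.3 m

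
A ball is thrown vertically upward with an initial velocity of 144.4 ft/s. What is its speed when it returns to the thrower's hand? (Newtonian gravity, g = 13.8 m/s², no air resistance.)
By conservation of energy, the ball returns at the same speed = 144.4 ft/s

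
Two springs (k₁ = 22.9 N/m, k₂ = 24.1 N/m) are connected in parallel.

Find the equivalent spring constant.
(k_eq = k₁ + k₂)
k_eq = k₁ + k₂ = 22.9 + 24.1 = 47 N/m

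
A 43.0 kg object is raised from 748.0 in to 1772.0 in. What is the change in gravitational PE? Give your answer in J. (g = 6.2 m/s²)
ΔPE = mg(h₂ − h₁) = 43 kg × 6.2 m/s² × (45.01 − 19) m = 6934 J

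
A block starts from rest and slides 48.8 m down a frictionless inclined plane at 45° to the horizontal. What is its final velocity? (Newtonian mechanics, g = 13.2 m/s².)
a = g sin(θ) = 13.2 × sin(45°) = 9.33 m/s²
v = √(2ad) = √(2 × 9.33 × 48.8) = 30.18 m/s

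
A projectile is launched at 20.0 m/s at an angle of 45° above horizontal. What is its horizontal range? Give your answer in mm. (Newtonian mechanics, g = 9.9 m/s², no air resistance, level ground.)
R = v₀² sin(2θ) / g (with unit conversion) = 40400.0 mm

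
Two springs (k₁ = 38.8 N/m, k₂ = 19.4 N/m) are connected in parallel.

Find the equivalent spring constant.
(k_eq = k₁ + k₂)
k_eq = k₁ + k₂ = 38.8 + 19.4 = 58.2 N/m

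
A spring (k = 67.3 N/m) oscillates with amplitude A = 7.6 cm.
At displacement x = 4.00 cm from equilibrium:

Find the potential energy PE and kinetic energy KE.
E_total = ½kA² = ½×67.3×(0.076)² = 0.1944 J
PE = ½kx² = ½×67.3×(0.04)² = 0.05384 J
KE = E_total − PE = 0.1405 J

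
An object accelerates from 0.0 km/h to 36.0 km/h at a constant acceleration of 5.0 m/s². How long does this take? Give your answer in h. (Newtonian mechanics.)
t = (v - v₀)/a (with unit conversion) = 0.0005556 h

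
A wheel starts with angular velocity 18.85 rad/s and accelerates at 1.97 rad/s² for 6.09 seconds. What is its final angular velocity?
ω = ω₀ + αt = 18.85 + 1.97 × 6.09 = 30.85 rad/s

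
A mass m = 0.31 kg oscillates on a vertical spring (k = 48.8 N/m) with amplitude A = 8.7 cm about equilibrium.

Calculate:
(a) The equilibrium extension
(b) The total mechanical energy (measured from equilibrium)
x_eq = mg/k = 0.31×9.81/48.8 = 0.06232 m = 6.232 cm
E = ½kA² = ½×48.8×(0.087)² = 0.1847 J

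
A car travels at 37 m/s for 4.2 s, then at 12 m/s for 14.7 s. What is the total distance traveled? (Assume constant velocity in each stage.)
d₁ = v₁t₁ = 37 × 4.2 = 155.4 m
d₂ = v₂t₂ = 12 × 14.7 = 176.4 m
d_total = 155.4 + 176.4 = 331.8 m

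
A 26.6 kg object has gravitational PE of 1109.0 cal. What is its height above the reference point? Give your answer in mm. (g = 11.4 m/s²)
PE = mgh → h = PE/(mg) = 4640 J / (26.6 kg × 11.4 m/s²) = 15.3 m = 15300.0 mm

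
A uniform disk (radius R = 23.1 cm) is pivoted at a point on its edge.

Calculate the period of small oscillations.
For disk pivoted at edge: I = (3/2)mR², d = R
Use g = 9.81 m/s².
I/m = (3/2)R² = 0.08004 m²; d = R = 0.231 m
T = 2π√((3/2)R²/(gR)) = 2π√(3R/(2g)) = 1.181 s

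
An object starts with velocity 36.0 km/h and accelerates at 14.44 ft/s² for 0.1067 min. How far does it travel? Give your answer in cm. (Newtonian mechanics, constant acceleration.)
d = v₀t + ½at² (with unit conversion) = 15420.0 cm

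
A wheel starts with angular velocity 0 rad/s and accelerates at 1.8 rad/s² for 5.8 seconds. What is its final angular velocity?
ω = ω₀ + αt = 0 + 1.8 × 5.8 = 10.44 rad/s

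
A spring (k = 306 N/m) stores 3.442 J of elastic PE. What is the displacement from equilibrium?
PE = ½kx² → x = √(2PE/k) = √(2×3.442/306) = 0.15 m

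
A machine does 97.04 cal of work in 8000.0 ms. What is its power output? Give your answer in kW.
P = W/t = 406 J / 8 s = 50.75 W = 0.05075 kW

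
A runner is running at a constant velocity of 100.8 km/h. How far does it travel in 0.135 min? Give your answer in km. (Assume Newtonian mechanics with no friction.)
d = vt (with unit conversion) = 0.2268 km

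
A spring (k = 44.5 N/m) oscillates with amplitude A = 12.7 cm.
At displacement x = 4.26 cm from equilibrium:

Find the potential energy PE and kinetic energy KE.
E_total = ½kA² = ½×44.5×(0.127)² = 0.3589 J
PE = ½kx² = ½×44.5×(0.0426)² = 0.04038 J
KE = E_total − PE = 0.3185 J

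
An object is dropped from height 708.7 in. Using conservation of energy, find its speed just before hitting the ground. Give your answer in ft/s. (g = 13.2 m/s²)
mgh = ½mv² → v = √(2gh) = √(2×13.2×18) = 21.8 m/s = 71.52 ft/s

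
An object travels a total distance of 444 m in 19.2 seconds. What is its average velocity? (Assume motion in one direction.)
v_avg = Δd / Δt = 444 / 19.2 = 23.12 m/s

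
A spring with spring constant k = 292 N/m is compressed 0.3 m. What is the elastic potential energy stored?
PE = ½kx² = ½×292×0.3² = 13.14 J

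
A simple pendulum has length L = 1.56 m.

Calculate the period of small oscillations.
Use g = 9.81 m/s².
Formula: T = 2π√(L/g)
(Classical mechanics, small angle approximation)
T = 2π√(L/g) = 2π√(1.56/9.81) = 2.506 s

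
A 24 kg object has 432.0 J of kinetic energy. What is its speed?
KE = ½mv² → v = √(2KE/m) = √(2×432.0/24) = 6.0 m/s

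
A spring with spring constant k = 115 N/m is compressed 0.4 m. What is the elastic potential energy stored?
PE = ½kx² = ½×115×0.4² = 9.2 J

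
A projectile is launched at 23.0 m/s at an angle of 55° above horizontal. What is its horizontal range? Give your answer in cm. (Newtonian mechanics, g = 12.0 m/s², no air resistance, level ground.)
R = v₀² sin(2θ) / g (with unit conversion) = 4142.0 cm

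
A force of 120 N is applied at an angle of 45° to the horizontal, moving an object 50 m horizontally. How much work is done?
W = Fd cosθ = 120×50×cos(45°) = 4242.6 J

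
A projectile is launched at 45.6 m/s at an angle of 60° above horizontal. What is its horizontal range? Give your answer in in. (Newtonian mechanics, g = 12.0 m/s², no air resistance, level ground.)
R = v₀² sin(2θ) / g (with unit conversion) = 5908.0 in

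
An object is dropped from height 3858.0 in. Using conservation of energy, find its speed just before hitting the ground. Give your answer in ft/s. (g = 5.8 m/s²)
mgh = ½mv² → v = √(2gh) = √(2×5.8×97.99) = 33.72 m/s = 110.6 ft/s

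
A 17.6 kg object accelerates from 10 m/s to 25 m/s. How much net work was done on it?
W_net = ΔKE = ½m(v₂² − v₁²) = ½×17.6×(25² − 10²) = 4620.0 J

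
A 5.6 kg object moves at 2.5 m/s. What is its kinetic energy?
KE = ½mv² = ½×5.6×2.5² = 17.5 J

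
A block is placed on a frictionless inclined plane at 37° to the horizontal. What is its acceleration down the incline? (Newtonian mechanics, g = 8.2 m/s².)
a = g sin(θ) = 8.2 × sin(37°) = 8.2 × 0.6018 = 4.93 m/s²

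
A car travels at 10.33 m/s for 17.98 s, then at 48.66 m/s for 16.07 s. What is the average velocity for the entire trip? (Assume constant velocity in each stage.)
d₁ = v₁t₁ = 10.33 × 17.98 = 185.733 m
d₂ = v₂t₂ = 48.66 × 16.07 = 781.966 m
d_total = 967.7 m, t_total = 34.05 s
v_avg = d_total/t_total = 967.7/34.05 = 28.42 m/s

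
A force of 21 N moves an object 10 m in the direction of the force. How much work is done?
W = Fd = 21×10 = 210.0 J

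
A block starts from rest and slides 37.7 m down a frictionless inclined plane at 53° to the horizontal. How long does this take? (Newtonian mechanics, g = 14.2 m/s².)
a = g sin(θ) = 14.2 × sin(53°) = 11.34 m/s²
t = √(2d/a) = √(2 × 37.7 / 11.34) = 2.58 s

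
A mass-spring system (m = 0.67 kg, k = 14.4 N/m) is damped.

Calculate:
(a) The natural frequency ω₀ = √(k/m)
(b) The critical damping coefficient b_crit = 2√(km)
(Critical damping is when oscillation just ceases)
ω₀ = √(k/m) = √(14.4/0.67) = 4.636 rad/s
b_crit = 2√(km) = 2√(14.4×0.67) = 6.212 kg/s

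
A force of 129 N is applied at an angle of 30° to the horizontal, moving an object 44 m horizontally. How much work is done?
W = Fd cosθ = 129×44×cos(30°) = 4915.6 J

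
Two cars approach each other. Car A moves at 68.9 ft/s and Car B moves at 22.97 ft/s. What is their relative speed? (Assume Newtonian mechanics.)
v_rel = v_A + v_B = 68.9 + 22.97 = 91.87 ft/s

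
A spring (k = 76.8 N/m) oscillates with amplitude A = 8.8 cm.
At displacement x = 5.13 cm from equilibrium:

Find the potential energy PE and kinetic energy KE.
E_total = ½kA² = ½×76.8×(0.088)² = 0.2974 J
PE = ½kx² = ½×76.8×(0.0513)² = 0.1011 J
KE = E_total − PE = 0.1963 J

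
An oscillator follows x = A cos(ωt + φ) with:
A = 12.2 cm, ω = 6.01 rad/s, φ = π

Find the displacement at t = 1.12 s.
x = A cos(ωt + φ) = 12.2×cos(6.01×1.12 + π) = -11 cm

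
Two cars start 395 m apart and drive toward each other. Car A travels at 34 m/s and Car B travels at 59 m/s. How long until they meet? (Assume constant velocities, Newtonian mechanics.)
Combined speed: v_combined = 34 + 59 = 93 m/s
Time to meet: t = d/93 = 395/93 = 4.25 s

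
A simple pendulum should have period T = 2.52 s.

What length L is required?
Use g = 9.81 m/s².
T = 2π√(L/g) → L = g(T/2π)² = 9.81×(2.52/2π)² = 1.578 m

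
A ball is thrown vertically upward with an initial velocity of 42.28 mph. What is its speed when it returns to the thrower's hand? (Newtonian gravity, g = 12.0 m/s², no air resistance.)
By conservation of energy, the ball returns at the same speed = 42.28 mph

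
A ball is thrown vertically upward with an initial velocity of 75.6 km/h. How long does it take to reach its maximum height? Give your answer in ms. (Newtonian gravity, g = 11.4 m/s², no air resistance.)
t_up = v₀/g (with unit conversion) = 1842.0 ms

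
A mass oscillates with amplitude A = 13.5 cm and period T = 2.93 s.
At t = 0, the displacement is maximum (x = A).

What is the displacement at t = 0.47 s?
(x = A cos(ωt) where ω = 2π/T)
ω = 2π/T = 2π/2.93 = 2.144 rad/s
x = A cos(ωt) = 13.5×cos(2.144×0.47) = 7.204 cm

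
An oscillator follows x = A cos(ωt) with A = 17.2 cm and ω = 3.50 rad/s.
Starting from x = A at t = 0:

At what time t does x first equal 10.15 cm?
cos(ωt) = x/A = 10.15/17.2 = 0.5901
ωt = arccos(0.5901) = 0.9396 rad
t = 0.9396/3.5 = 0.2685 s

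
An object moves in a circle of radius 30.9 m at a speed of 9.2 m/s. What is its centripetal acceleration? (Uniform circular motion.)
a_c = v²/r = 9.2²/30.9 = 84.64/30.9 = 2.74 m/s²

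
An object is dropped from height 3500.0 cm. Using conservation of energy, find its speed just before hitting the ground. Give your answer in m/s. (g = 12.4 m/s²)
mgh = ½mv² → v = √(2gh) = √(2×12.4×35) = 29.46 m/s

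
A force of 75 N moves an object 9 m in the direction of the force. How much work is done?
W = Fd = 75×9 = 675.0 J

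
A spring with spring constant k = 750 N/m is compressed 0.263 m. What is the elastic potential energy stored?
PE = ½kx² = ½×750×0.263² = 25.94 J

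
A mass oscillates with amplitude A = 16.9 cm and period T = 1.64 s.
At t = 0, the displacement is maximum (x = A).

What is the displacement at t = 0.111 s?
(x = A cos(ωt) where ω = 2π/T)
ω = 2π/T = 2π/1.64 = 3.831 rad/s
x = A cos(ωt) = 16.9×cos(3.831×0.111) = 15.39 cm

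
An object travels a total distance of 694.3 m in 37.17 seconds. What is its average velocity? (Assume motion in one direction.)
v_avg = Δd / Δt = 694.3 / 37.17 = 18.68 m/s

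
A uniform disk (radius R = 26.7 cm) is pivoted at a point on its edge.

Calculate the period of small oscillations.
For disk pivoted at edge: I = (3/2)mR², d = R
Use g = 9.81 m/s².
I/m = (3/2)R² = 0.1069 m²; d = R = 0.267 m
T = 2π√((3/2)R²/(gR)) = 2π√(3R/(2g)) = 1.27 s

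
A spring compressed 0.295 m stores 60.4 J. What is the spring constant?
PE = ½kx² → k = 2PE/x² = 2×60.4/0.295² = 1388.0 N/m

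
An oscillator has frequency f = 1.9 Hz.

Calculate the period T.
T = 1/f = 1/1.9 = 0.5263 s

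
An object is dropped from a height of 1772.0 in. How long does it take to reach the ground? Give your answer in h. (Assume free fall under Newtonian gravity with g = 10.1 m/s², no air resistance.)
t = √(2h/g) (with unit conversion) = 0.0008293 h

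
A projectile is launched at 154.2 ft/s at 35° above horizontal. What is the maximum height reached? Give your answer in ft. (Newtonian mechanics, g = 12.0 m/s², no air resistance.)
H = v₀²sin²(θ)/(2g) (with unit conversion) = 99.35 ft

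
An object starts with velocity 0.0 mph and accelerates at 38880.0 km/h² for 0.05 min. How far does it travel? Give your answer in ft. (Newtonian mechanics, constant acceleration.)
d = v₀t + ½at² (with unit conversion) = 44.29 ft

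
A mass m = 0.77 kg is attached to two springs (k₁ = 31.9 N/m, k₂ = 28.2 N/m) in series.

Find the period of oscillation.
k_eq = k₁k₂/(k₁+k₂) = 14.97 N/m
T = 2π√(m/k_eq) = 2π√(0.77/14.97) = 1.425 s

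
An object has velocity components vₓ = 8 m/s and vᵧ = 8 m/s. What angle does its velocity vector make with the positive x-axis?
θ = arctan(vᵧ/vₓ) = arctan(8/8) = 45.0°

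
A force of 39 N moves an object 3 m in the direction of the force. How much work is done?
W = Fd = 39×3 = 117.0 J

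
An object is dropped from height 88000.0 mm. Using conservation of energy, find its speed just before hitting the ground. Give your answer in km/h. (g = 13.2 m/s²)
mgh = ½mv² → v = √(2gh) = √(2×13.2×88) = 48.2 m/s = 173.5 km/h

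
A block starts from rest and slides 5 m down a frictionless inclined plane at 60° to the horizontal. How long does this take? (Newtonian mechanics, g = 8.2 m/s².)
a = g sin(θ) = 8.2 × sin(60°) = 7.1 m/s²
t = √(2d/a) = √(2 × 5 / 7.1) = 1.19 s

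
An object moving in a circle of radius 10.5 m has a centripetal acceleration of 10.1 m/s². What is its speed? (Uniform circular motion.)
v = √(a_c × r) = √(10.1 × 10.5) = 10.3 m/s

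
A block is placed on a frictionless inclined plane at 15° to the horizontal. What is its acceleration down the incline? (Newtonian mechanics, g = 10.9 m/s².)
a = g sin(θ) = 10.9 × sin(15°) = 10.9 × 0.2588 = 2.82 m/s²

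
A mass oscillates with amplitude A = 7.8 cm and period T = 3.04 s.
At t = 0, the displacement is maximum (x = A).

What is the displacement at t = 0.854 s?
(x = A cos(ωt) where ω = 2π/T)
ω = 2π/T = 2π/3.04 = 2.067 rad/s
x = A cos(ωt) = 7.8×cos(2.067×0.854) = -1.506 cm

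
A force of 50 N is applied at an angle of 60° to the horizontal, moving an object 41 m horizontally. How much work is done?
W = Fd cosθ = 50×41×cos(60°) = 1025.0 J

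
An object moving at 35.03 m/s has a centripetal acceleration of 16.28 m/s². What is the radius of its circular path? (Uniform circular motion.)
r = v²/a_c = 35.03²/16.28 = 75.37 m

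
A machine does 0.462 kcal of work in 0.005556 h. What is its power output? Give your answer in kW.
P = W/t = 1933 J / 20 s = 96.64 W = 0.09664 kW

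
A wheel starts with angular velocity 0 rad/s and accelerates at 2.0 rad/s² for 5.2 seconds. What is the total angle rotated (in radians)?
θ = ω₀t + ½αt² = 0×5.2 + ½×2.0×5.2² = 27.04 rad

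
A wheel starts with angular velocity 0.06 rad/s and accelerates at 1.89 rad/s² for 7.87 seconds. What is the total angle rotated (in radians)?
θ = ω₀t + ½αt² = 0.06×7.87 + ½×1.89×7.87² = 59.0 rad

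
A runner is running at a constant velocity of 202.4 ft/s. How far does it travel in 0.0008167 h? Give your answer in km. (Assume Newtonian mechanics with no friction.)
d = vt (with unit conversion) = 0.1814 km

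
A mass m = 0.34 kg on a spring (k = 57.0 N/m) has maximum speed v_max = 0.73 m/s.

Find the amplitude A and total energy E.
½mv²_max = ½kA² → A = v_max√(m/k) = 0.73×√(0.34/57.0) = 0.05638 m = 5.638 cm
E = ½mv²_max = ½×0.34×0.73² = 0.09059 J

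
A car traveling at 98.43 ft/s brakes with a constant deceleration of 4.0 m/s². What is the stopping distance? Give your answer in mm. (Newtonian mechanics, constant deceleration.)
d = v₀² / (2a) (with unit conversion) = 112500.0 mm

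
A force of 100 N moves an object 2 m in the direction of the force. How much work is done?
W = Fd = 100×2 = 200.0 J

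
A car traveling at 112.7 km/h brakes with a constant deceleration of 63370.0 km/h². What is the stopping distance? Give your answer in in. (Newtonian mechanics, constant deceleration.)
d = v₀² / (2a) (with unit conversion) = 3945.0 in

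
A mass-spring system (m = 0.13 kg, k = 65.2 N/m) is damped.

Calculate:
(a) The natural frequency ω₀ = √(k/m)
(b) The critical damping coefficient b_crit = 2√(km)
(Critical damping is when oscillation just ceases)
ω₀ = √(k/m) = √(65.2/0.13) = 22.4 rad/s
b_crit = 2√(km) = 2√(65.2×0.13) = 5.823 kg/s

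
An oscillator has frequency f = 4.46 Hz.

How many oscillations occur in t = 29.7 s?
n = f×t = 4.46×29.7 = 132.5 oscillations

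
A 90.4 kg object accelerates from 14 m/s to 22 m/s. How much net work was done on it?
W_net = ΔKE = ½m(v₂² − v₁²) = ½×90.4×(22² − 14²) = 13017.6 J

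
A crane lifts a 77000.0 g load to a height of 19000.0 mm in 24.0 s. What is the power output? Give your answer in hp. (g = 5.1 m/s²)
W = mgh = 77×5.1×19 = 7461 J
P = W/t = 7461/24 = 310.9 W = 0.4169 hp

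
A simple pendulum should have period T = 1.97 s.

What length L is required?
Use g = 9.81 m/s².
T = 2π√(L/g) → L = g(T/2π)² = 9.81×(1.97/2π)² = 0.9644 m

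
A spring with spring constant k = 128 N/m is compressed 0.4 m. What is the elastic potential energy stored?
PE = ½kx² = ½×128×0.4² = 10.24 J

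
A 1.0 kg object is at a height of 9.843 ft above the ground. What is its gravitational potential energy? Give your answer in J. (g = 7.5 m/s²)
PE = mgh = 1 kg × 7.5 m/s² × 3 m = 22.5 J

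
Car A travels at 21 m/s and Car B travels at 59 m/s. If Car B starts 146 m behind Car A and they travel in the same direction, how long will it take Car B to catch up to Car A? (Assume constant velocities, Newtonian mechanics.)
Relative speed: v_rel = 59 - 21 = 38 m/s
Time to catch: t = d₀/v_rel = 146/38 = 3.84 s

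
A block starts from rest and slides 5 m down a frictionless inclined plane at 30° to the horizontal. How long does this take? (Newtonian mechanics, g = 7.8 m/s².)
a = g sin(θ) = 7.8 × sin(30°) = 3.9 m/s²
t = √(2d/a) = √(2 × 5 / 3.9) = 1.6 s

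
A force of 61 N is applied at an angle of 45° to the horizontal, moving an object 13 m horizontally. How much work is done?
W = Fd cosθ = 61×13×cos(45°) = 560.74 J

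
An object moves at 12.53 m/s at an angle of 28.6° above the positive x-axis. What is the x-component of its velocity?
vₓ = v cos(θ) = 12.53 × cos(28.6°) = 11.0 m/s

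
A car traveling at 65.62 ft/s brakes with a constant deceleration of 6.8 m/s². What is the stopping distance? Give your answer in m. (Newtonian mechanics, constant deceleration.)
d = v₀² / (2a) (with unit conversion) = 29.41 m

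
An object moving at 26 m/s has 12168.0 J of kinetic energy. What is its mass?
KE = ½mv² → m = 2KE/v² = 2×12168.0/26² = 36.0 kg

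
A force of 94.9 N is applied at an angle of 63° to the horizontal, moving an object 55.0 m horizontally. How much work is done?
W = Fd cosθ = 94.9×55.0×cos(63°) = 2369.6 J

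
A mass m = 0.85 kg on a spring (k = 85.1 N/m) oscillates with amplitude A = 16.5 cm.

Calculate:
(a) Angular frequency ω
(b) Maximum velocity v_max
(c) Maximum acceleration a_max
ω = √(k/m) = √(85.1/0.85) = 10.01 rad/s
v_max = ωA = 10.01×0.165 = 1.651 m/s
a_max = ω²A = 10.01²×0.165 = 16.52 m/s²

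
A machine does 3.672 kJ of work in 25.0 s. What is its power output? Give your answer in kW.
P = W/t = 3672 J / 25 s = 146.9 W = 0.1469 kW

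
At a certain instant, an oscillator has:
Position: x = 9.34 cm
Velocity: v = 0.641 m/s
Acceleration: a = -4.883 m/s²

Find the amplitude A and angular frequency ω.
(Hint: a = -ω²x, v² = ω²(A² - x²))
a = −ω²x → ω = √(|a|/x) = √(4.883/0.0934) = 7.231 rad/s
v² = ω²(A² − x²) → A = √(x² + v²/ω²) = √(0.0934² + 0.641²/7.231²) = 0.1288 m = 12.88 cm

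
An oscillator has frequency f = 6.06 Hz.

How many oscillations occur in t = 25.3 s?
n = f×t = 6.06×25.3 = 153.3 oscillations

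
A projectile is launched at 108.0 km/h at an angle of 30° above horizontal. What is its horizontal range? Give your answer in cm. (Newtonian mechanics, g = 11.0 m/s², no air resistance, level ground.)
R = v₀² sin(2θ) / g (with unit conversion) = 7086.0 cm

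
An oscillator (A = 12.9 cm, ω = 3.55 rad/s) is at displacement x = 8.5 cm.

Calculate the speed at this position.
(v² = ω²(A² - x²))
v = ω√(A² − x²) = 3.55×√(0.129² − 0.085²) = 0.3445 m/s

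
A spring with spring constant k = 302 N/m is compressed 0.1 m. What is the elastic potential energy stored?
PE = ½kx² = ½×302×0.1² = 1.51 J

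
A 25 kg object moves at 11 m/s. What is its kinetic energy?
KE = ½mv² = ½×25×11² = 1512.5 J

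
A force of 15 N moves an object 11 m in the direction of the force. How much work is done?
W = Fd = 15×11 = 165.0 J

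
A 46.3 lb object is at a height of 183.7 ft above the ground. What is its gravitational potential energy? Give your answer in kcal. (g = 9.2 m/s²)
PE = mgh = 21 kg × 9.2 m/s² × 55.99 m = 1.082e+04 J = 2.586 kcal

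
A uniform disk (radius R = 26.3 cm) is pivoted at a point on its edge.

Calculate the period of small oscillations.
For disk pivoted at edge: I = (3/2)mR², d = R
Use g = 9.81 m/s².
I/m = (3/2)R² = 0.1038 m²; d = R = 0.263 m
T = 2π√((3/2)R²/(gR)) = 2π√(3R/(2g)) = 1.26 s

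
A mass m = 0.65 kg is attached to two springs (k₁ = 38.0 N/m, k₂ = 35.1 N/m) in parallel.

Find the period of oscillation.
k_eq = k₁+k₂ = 73.1 N/m
T = 2π√(m/k_eq) = 2π√(0.65/73.1) = 0.5925 s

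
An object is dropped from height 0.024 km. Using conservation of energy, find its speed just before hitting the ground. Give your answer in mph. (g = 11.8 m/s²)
mgh = ½mv² → v = √(2gh) = √(2×11.8×24) = 23.8 m/s = 53.24 mph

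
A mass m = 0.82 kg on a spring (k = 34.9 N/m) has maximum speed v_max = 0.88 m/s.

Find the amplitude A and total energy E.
½mv²_max = ½kA² → A = v_max√(m/k) = 0.88×√(0.82/34.9) = 0.1349 m = 13.49 cm
E = ½mv²_max = ½×0.82×0.88² = 0.3175 J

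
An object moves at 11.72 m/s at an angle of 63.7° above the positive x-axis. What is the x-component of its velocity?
vₓ = v cos(θ) = 11.72 × cos(63.7°) = 5.19 m/s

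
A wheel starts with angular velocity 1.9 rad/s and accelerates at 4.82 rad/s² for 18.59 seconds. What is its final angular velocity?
ω = ω₀ + αt = 1.9 + 4.82 × 18.59 = 91.5 rad/s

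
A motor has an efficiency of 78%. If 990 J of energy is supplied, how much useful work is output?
W_out = η × W_in = 0.78 × 990 = 772.2 J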